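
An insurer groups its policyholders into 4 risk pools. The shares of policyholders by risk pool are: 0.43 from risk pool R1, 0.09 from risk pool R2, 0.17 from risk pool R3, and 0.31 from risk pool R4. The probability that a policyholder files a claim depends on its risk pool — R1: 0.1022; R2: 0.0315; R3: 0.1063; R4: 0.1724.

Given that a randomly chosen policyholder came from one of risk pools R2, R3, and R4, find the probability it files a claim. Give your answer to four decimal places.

0.1304

Let S = {R2, R3, R4}.
P(S) = 0.09 + 0.17 + 0.31 = 0.57.
P(C ∩ S) = 0.0315·0.09 + 0.1063·0.17 + 0.1724·0.31 = 0.002835 + 0.018071 + 0.053444 = 0.07435.
P(C | S) = 0.07435 / 0.57 = 0.130439…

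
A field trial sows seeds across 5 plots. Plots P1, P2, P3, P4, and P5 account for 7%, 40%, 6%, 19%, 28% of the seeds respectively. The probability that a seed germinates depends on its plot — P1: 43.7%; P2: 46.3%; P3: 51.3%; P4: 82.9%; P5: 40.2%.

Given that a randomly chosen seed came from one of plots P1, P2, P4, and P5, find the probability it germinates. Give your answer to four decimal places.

P(G|S) ≈ 0.5169

Let S = {P1, P2, P4, P5}.
P(S) = 0.07 + 0.4 + 0.19 + 0.28 = 0.94.
P(G ∩ S) = 0.437·0.07 + 0.463·0.4 + 0.829·0.19 + 0.402·0.28 = 0.03059 + 0.1852 + 0.15751 + 0.11256 = 0.48586.
P(G | S) = 0.48586 / 0.94 = 0.516872…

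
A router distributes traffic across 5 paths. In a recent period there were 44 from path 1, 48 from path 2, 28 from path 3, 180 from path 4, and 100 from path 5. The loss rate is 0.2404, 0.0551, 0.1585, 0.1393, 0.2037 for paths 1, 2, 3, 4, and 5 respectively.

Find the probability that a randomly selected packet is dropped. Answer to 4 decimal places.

0.1578

Total: 44 + 48 + 28 + 180 + 100 = 400.
P(1) = 44/400 = 0.11. P(2) = 48/400 = 0.12. P(3) = 28/400 = 0.07. P(4) = 180/400 = 0.45. P(5) = 100/400 = 0.25.
P(L) = P(L|1)·P(1) + P(L|2)·P(2) + P(L|3)·P(3) + P(L|4)·P(4) + P(L|5)·P(5)
      = 0.2404·0.11 + 0.0551·0.12 + 0.1585·0.07 + 0.1393·0.45 + 0.2037·0.25
      = 0.026444 + 0.006612 + 0.011095 + 0.062685 + 0.050925 = 0.157761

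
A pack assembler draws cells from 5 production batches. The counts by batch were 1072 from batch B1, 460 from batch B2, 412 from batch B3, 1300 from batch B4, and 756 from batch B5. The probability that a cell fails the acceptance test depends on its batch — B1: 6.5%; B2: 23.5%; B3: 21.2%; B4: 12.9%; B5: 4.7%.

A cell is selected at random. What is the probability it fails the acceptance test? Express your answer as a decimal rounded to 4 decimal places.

P(F) ≈ 0.1171

Total: 1072 + 460 + 412 + 1300 + 756 = 4000.
P(B1) = 1072/4000 = 0.268. P(B2) = 460/4000 = 0.115. P(B3) = 412/4000 = 0.103. P(B4) = 1300/4000 = 0.325. P(B5) = 756/4000 = 0.189.
Summing over the partition,
P(F) = P(F|B1)·P(B1) + P(F|B2)·P(B2) + P(F|B3)·P(B3) + P(F|B4)·P(B4) + P(F|B5)·P(B5)
      = 0.065·0.268 + 0.235·0.115 + 0.212·0.103 + 0.129·0.325 + 0.047·0.189
      = 0.01742 + 0.027025 + 0.021836 + 0.041925 + 0.008883 = 0.117089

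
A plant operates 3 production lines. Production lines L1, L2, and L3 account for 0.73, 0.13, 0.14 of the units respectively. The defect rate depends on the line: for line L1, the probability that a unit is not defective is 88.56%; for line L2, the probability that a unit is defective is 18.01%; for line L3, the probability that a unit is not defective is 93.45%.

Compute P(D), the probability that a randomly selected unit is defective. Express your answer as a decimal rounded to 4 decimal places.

P(D) ≈ 0.1161

P(D|L1) = 1 − 0.8856 = 0.1144.
P(D|L3) = 1 − 0.9345 = 0.0655.
P(D) = P(D|L1)·P(L1) + P(D|L2)·P(L2) + P(D|L3)·P(L3)
      = 0.1144·0.73 + 0.1801·0.13 + 0.0655·0.14
      = 0.083512 + 0.023413 + 0.00917 = 0.116095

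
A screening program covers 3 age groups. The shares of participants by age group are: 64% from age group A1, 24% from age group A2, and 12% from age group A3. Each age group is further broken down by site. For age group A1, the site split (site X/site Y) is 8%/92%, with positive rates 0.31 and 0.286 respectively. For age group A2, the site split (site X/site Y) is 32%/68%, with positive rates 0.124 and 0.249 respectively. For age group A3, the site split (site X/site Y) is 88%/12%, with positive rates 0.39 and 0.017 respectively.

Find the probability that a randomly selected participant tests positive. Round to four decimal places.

P(T|A1) = 0.08·0.31 + 0.92·0.286 = 0.0248 + 0.26312 = 0.28792
P(T|A2) = 0.32·0.124 + 0.68·0.249 = 0.03968 + 0.16932 = 0.209
P(T|A3) = 0.88·0.39 + 0.12·0.017 = 0.3432 + 0.00204 = 0.34524
Then overall,
P(T) = 0.64·0.28792 + 0.24·0.209 + 0.12·0.34524
      = 0.1842688 + 0.05016 + 0.0414288 = 0.2758576

0.2759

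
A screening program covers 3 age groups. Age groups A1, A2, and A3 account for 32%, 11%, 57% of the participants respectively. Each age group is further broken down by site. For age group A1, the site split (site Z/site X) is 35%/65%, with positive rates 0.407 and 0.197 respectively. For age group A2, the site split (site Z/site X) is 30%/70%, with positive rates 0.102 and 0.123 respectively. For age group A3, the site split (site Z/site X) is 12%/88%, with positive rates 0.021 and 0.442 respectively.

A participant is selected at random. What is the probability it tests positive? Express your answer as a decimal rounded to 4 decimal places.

P(T|A1) = 0.35·0.407 + 0.65·0.197 = 0.14245 + 0.12805 = 0.2705
P(T|A2) = 0.3·0.102 + 0.7·0.123 = 0.0306 + 0.0861 = 0.1167
P(T|A3) = 0.12·0.021 + 0.88·0.442 = 0.00252 + 0.38896 = 0.39148
By total probability over the outer partition,
P(T) = 0.32·0.2705 + 0.11·0.1167 + 0.57·0.39148
      = 0.08656 + 0.012837 + 0.2231436 = 0.3225406

P(T) ≈ 0.3225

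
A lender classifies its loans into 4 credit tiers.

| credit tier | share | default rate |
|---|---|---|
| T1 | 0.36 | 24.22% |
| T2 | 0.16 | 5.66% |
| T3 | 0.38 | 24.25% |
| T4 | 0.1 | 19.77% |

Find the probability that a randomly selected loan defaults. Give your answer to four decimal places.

0.2082

By the law of total probability,
P(D) = P(D|T1)·P(T1) + P(D|T2)·P(T2) + P(D|T3)·P(T3) + P(D|T4)·P(T4)
      = 0.2422·0.36 + 0.0566·0.16 + 0.2425·0.38 + 0.1977·0.1
      = 0.087192 + 0.009056 + 0.09215 + 0.01977 = 0.208168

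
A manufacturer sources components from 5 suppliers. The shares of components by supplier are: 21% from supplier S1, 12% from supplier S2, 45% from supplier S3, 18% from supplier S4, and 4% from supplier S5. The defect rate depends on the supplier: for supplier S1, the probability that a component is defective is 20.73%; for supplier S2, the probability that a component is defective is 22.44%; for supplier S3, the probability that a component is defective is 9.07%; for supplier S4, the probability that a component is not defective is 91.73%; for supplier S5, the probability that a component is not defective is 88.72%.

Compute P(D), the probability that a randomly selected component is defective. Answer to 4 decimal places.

P(D|S4) = 1 − 0.9173 = 0.0827.
P(D|S5) = 1 − 0.8872 = 0.1128.
Using total probability over the partition,
P(D) = P(D|S1)·P(S1) + P(D|S2)·P(S2) + P(D|S3)·P(S3) + P(D|S4)·P(S4) + P(D|S5)·P(S5)
      = 0.2073·0.21 + 0.2244·0.12 + 0.0907·0.45 + 0.0827·0.18 + 0.1128·0.04
      = 0.043533 + 0.026928 + 0.040815 + 0.014886 + 0.004512 = 0.130674

0.1307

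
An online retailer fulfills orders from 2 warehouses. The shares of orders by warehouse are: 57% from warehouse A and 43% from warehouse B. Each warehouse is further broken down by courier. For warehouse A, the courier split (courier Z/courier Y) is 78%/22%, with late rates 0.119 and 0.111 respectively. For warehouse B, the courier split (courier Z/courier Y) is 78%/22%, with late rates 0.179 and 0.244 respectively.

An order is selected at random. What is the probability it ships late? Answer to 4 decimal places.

P(L) ≈ 0.1499

P(L|A) = 0.78·0.119 + 0.22·0.111 = 0.09282 + 0.02442 = 0.11724
P(L|B) = 0.78·0.179 + 0.22·0.244 = 0.13962 + 0.05368 = 0.1933
By total probability over the outer partition,
P(L) = 0.57·0.11724 + 0.43·0.1933
      = 0.0668268 + 0.083119 = 0.1499458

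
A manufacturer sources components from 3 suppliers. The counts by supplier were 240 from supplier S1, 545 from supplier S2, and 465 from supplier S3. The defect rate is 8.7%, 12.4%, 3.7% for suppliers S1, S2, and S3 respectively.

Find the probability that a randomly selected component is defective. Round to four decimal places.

P(D) ≈ 0.0845

Total: 240 + 545 + 465 = 1250.
P(S1) = 240/1250 = 0.192. P(S2) = 545/1250 = 0.436. P(S3) = 465/1250 = 0.372.
P(D) = P(D|S1)·P(S1) + P(D|S2)·P(S2) + P(D|S3)·P(S3)
      = 0.087·0.192 + 0.124·0.436 + 0.037·0.372
      = 0.016704 + 0.054064 + 0.013764 = 0.084532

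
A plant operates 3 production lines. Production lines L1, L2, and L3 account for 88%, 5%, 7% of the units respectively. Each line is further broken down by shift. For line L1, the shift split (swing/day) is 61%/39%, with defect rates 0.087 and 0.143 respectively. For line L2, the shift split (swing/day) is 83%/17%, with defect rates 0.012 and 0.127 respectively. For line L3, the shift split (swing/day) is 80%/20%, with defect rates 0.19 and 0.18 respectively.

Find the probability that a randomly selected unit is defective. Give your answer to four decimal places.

P(D|L1) = 0.61·0.087 + 0.39·0.143 = 0.05307 + 0.05577 = 0.10884
P(D|L2) = 0.83·0.012 + 0.17·0.127 = 0.00996 + 0.02159 = 0.03155
P(D|L3) = 0.8·0.19 + 0.2·0.18 = 0.152 + 0.036 = 0.188
Then overall,
P(D) = 0.88·0.10884 + 0.05·0.03155 + 0.07·0.188
      = 0.0957792 + 0.0015775 + 0.01316 = 0.1105167

0.1105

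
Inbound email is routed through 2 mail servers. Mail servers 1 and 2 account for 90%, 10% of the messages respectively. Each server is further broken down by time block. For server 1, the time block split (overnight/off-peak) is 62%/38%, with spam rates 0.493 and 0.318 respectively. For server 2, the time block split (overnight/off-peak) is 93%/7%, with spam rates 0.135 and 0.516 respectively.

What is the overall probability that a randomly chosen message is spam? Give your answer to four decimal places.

P(S) ≈ 0.4000

P(S|1) = 0.62·0.493 + 0.38·0.318 = 0.30566 + 0.12084 = 0.4265
P(S|2) = 0.93·0.135 + 0.07·0.516 = 0.12555 + 0.03612 = 0.16167
By total probability over the outer partition,
P(S) = 0.9·0.4265 + 0.1·0.16167
      = 0.38385 + 0.016167 = 0.400017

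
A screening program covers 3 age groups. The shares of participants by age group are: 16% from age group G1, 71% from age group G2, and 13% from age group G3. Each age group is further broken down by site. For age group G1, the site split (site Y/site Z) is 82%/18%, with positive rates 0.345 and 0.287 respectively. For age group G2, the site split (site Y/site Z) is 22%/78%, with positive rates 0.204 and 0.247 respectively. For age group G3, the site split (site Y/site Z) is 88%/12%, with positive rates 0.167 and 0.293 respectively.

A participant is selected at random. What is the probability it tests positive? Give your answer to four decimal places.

P(T|G1) = 0.82·0.345 + 0.18·0.287 = 0.2829 + 0.05166 = 0.33456
P(T|G2) = 0.22·0.204 + 0.78·0.247 = 0.04488 + 0.19266 = 0.23754
P(T|G3) = 0.88·0.167 + 0.12·0.293 = 0.14696 + 0.03516 = 0.18212
By total probability over the outer partition,
P(T) = 0.16·0.33456 + 0.71·0.23754 + 0.13·0.18212
      = 0.0535296 + 0.1686534 + 0.0236756 = 0.2458586

0.2459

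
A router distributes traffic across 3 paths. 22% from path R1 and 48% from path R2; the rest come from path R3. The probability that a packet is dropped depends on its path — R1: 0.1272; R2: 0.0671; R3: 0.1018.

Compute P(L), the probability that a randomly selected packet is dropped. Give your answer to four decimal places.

0.0907

P(R3) = 1 − (0.22 + 0.48) = 0.3.
P(L) = P(L|R1)·P(R1) + P(L|R2)·P(R2) + P(L|R3)·P(R3)
      = 0.1272·0.22 + 0.0671·0.48 + 0.1018·0.3
      = 0.027984 + 0.032208 + 0.03054 = 0.090732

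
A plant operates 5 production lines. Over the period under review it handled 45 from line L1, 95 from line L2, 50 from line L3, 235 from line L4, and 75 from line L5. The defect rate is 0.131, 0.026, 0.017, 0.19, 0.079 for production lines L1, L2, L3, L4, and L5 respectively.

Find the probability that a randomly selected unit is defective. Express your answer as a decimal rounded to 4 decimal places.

P(D) ≈ 0.1196

Total: 45 + 95 + 50 + 235 + 75 = 500.
P(L1) = 45/500 = 0.09. P(L2) = 95/500 = 0.19. P(L3) = 50/500 = 0.1. P(L4) = 235/500 = 0.47. P(L5) = 75/500 = 0.15.
P(D) = P(D|L1)·P(L1) + P(D|L2)·P(L2) + P(D|L3)·P(L3) + P(D|L4)·P(L4) + P(D|L5)·P(L5)
      = 0.131·0.09 + 0.026·0.19 + 0.017·0.1 + 0.19·0.47 + 0.079·0.15
      = 0.01179 + 0.00494 + 0.0017 + 0.0893 + 0.01185 = 0.11958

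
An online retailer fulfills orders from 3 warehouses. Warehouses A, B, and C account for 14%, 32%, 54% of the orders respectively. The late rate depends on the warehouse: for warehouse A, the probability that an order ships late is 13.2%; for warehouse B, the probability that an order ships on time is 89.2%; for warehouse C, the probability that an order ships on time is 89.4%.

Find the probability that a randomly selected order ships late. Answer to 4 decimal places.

P(L) ≈ 0.1103

P(L|B) = 1 − 0.892 = 0.108.
P(L|C) = 1 − 0.894 = 0.106.
P(L) = P(L|A)·P(A) + P(L|B)·P(B) + P(L|C)·P(C)
      = 0.132·0.14 + 0.108·0.32 + 0.106·0.54
      = 0.01848 + 0.03456 + 0.05724 = 0.11028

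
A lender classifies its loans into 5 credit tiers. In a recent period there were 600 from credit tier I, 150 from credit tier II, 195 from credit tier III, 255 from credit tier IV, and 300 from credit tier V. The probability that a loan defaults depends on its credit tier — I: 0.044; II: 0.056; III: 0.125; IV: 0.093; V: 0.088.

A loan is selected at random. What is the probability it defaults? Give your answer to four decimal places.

P(D) ≈ 0.0729

Total: 600 + 150 + 195 + 255 + 300 = 1500.
P(I) = 600/1500 = 0.4. P(II) = 150/1500 = 0.1. P(III) = 195/1500 = 0.13. P(IV) = 255/1500 = 0.17. P(V) = 300/1500 = 0.2.
P(D) = P(D|I)·P(I) + P(D|II)·P(II) + P(D|III)·P(III) + P(D|IV)·P(IV) + P(D|V)·P(V)
      = 0.044·0.4 + 0.056·0.1 + 0.125·0.13 + 0.093·0.17 + 0.088·0.2
      = 0.0176 + 0.0056 + 0.01625 + 0.01581 + 0.0176 = 0.07286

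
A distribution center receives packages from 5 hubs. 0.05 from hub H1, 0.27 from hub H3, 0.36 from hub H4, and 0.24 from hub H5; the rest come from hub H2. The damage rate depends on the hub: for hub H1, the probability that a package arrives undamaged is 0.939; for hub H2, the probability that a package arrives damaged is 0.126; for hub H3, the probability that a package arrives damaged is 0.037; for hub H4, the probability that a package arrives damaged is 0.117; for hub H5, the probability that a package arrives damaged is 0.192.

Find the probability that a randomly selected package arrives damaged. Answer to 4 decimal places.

0.1113

P(H2) = 1 − (0.05 + 0.27 + 0.36 + 0.24) = 0.08.
P(D|H1) = 1 − 0.939 = 0.061.
By the law of total probability,
P(D) = P(D|H1)·P(H1) + P(D|H2)·P(H2) + P(D|H3)·P(H3) + P(D|H4)·P(H4) + P(D|H5)·P(H5)
      = 0.061·0.05 + 0.126·0.08 + 0.037·0.27 + 0.117·0.36 + 0.192·0.24
      = 0.00305 + 0.01008 + 0.00999 + 0.04212 + 0.04608 = 0.11132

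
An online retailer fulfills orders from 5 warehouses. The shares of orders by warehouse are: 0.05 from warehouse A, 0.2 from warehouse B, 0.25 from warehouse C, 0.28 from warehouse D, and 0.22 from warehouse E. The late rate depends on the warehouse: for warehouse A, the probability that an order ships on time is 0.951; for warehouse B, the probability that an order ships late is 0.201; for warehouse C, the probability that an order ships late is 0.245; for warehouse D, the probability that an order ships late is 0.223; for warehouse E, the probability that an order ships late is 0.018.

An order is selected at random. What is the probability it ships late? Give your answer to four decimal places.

0.1703

P(L|A) = 1 − 0.951 = 0.049.
P(L) = P(L|A)·P(A) + P(L|B)·P(B) + P(L|C)·P(C) + P(L|D)·P(D) + P(L|E)·P(E)
      = 0.049·0.05 + 0.201·0.2 + 0.245·0.25 + 0.223·0.28 + 0.018·0.22
      = 0.00245 + 0.0402 + 0.06125 + 0.06244 + 0.00396 = 0.1703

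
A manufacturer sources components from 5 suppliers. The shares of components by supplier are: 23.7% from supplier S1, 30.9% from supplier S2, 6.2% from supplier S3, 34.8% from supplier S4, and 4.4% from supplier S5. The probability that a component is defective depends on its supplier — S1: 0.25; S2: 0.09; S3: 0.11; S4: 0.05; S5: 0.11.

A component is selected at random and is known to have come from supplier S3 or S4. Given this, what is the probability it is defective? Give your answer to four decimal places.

Let S = {S3, S4}.
P(S) = 0.062 + 0.348 = 0.41.
P(D ∩ S) = 0.11·0.062 + 0.05·0.348 = 0.00682 + 0.0174 = 0.02422.
P(D | S) = 0.02422 / 0.41 = 0.059073…

0.0591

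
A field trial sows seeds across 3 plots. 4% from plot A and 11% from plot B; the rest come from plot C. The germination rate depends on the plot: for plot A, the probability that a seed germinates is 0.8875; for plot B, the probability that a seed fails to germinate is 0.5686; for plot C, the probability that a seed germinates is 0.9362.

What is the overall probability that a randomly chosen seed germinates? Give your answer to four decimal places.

P(G) ≈ 0.8787

P(C) = 1 − (0.04 + 0.11) = 0.85.
P(G|B) = 1 − 0.5686 = 0.4314.
P(G) = P(G|A)·P(A) + P(G|B)·P(B) + P(G|C)·P(C)
      = 0.8875·0.04 + 0.4314·0.11 + 0.9362·0.85
      = 0.0355 + 0.047454 + 0.79577 = 0.878724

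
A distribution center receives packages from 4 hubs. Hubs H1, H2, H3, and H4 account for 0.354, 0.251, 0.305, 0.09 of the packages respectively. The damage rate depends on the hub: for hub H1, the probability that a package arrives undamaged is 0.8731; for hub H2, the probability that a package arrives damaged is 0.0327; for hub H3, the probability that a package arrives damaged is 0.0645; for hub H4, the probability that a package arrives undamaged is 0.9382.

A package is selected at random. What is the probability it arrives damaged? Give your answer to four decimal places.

0.0784

P(D|H1) = 1 − 0.8731 = 0.1269.
P(D|H4) = 1 − 0.9382 = 0.0618.
P(D) = P(D|H1)·P(H1) + P(D|H2)·P(H2) + P(D|H3)·P(H3) + P(D|H4)·P(H4)
      = 0.1269·0.354 + 0.0327·0.251 + 0.0645·0.305 + 0.0618·0.09
      = 0.0449226 + 0.0082077 + 0.0196725 + 0.005562 = 0.0783648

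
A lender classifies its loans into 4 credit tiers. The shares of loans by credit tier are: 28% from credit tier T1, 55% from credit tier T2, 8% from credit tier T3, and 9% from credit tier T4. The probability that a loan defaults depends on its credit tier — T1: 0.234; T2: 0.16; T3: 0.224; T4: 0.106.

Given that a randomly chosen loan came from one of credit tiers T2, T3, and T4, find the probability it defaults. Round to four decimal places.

Let S = {T2, T3, T4}.
P(S) = 0.55 + 0.08 + 0.09 = 0.72.
P(D ∩ S) = 0.16·0.55 + 0.224·0.08 + 0.106·0.09 = 0.088 + 0.01792 + 0.00954 = 0.11546.
P(D | S) = 0.11546 / 0.72 = 0.160361…

0.1604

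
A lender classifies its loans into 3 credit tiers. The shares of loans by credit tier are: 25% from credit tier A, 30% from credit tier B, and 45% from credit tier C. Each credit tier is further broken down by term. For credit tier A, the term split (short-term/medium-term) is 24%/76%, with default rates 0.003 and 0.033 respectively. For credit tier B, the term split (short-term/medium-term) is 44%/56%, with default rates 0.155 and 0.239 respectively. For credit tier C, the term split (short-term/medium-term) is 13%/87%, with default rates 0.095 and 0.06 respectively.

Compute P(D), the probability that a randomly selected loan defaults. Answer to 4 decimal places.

P(D|A) = 0.24·0.003 + 0.76·0.033 = 0.00072 + 0.02508 = 0.0258
P(D|B) = 0.44·0.155 + 0.56·0.239 = 0.0682 + 0.13384 = 0.20204
P(D|C) = 0.13·0.095 + 0.87·0.06 = 0.01235 + 0.0522 = 0.06455
By total probability over the outer partition,
P(D) = 0.25·0.0258 + 0.3·0.20204 + 0.45·0.06455
      = 0.00645 + 0.060612 + 0.0290475 = 0.0961095

P(D) ≈ 0.0961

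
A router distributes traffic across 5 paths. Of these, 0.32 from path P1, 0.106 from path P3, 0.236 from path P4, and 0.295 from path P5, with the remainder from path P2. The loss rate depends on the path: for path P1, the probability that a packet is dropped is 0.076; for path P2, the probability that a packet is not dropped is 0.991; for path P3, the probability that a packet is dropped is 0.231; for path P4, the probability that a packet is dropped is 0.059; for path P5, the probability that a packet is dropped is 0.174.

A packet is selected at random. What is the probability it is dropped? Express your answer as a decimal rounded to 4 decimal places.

P(L) ≈ 0.1144

P(P2) = 1 − (0.32 + 0.106 + 0.236 + 0.295) = 0.043.
P(L|P2) = 1 − 0.991 = 0.009.
Using total probability over the partition,
P(L) = P(L|P1)·P(P1) + P(L|P2)·P(P2) + P(L|P3)·P(P3) + P(L|P4)·P(P4) + P(L|P5)·P(P5)
      = 0.076·0.32 + 0.009·0.043 + 0.231·0.106 + 0.059·0.236 + 0.174·0.295
      = 0.02432 + 0.000387 + 0.024486 + 0.013924 + 0.05133 = 0.114447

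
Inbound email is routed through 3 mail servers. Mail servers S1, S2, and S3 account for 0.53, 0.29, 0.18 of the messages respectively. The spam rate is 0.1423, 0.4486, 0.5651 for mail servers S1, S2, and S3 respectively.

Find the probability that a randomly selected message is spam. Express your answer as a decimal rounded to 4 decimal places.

Using total probability over the partition,
P(S) = P(S|S1)·P(S1) + P(S|S2)·P(S2) + P(S|S3)·P(S3)
      = 0.1423·0.53 + 0.4486·0.29 + 0.5651·0.18
      = 0.075419 + 0.130094 + 0.101718 = 0.307231

0.3072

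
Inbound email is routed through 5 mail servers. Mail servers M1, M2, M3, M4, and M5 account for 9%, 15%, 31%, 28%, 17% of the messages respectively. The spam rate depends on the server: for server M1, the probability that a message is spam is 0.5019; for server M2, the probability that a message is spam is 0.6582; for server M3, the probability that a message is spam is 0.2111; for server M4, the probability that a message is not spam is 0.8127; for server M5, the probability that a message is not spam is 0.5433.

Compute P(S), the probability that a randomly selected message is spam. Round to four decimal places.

P(S|M4) = 1 − 0.8127 = 0.1873.
P(S|M5) = 1 − 0.5433 = 0.4567.
P(S) = P(S|M1)·P(M1) + P(S|M2)·P(M2) + P(S|M3)·P(M3) + P(S|M4)·P(M4) + P(S|M5)·P(M5)
      = 0.5019·0.09 + 0.6582·0.15 + 0.2111·0.31 + 0.1873·0.28 + 0.4567·0.17
      = 0.045171 + 0.09873 + 0.065441 + 0.052444 + 0.077639 = 0.339425

P(S) ≈ 0.3394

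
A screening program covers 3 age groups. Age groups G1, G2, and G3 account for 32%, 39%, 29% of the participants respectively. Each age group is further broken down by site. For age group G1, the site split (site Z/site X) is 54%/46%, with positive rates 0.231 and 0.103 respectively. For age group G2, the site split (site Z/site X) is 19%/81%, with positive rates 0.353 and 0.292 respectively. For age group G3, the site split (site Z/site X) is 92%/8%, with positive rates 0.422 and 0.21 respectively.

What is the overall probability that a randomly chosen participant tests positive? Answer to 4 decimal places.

0.2909

P(T|G1) = 0.54·0.231 + 0.46·0.103 = 0.12474 + 0.04738 = 0.17212
P(T|G2) = 0.19·0.353 + 0.81·0.292 = 0.06707 + 0.23652 = 0.30359
P(T|G3) = 0.92·0.422 + 0.08·0.21 = 0.38824 + 0.0168 = 0.40504
Then overall,
P(T) = 0.32·0.17212 + 0.39·0.30359 + 0.29·0.40504
      = 0.0550784 + 0.1184001 + 0.1174616 = 0.2909401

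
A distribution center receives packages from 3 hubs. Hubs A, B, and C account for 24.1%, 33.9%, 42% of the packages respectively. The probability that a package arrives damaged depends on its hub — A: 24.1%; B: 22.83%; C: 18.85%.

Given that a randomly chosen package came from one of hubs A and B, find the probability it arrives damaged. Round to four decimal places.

P(D|S) ≈ 0.2336

Let S = {A, B}.
P(S) = 0.241 + 0.339 = 0.58.
P(D ∩ S) = 0.241·0.241 + 0.2283·0.339 = 0.058081 + 0.0773937 = 0.1354747.
P(D | S) = 0.1354747 / 0.58 = 0.233577…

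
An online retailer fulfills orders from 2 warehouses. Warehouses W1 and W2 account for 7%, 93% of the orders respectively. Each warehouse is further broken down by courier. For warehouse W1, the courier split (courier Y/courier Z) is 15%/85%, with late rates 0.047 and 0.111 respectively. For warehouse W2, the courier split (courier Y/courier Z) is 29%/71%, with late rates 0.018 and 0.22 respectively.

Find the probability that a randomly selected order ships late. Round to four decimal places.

P(L) ≈ 0.1572

P(L|W1) = 0.15·0.047 + 0.85·0.111 = 0.00705 + 0.09435 = 0.1014
P(L|W2) = 0.29·0.018 + 0.71·0.22 = 0.00522 + 0.1562 = 0.16142
By total probability over the outer partition,
P(L) = 0.07·0.1014 + 0.93·0.16142
      = 0.007098 + 0.1501206 = 0.1572186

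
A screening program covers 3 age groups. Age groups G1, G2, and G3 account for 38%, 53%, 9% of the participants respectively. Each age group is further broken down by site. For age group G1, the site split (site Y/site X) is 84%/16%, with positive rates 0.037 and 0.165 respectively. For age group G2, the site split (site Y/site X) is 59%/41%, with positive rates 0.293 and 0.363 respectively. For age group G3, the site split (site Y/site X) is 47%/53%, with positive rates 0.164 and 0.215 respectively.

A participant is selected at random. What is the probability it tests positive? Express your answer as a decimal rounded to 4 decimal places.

P(T|G1) = 0.84·0.037 + 0.16·0.165 = 0.03108 + 0.0264 = 0.05748
P(T|G2) = 0.59·0.293 + 0.41·0.363 = 0.17287 + 0.14883 = 0.3217
P(T|G3) = 0.47·0.164 + 0.53·0.215 = 0.07708 + 0.11395 = 0.19103
Then overall,
P(T) = 0.38·0.05748 + 0.53·0.3217 + 0.09·0.19103
      = 0.0218424 + 0.170501 + 0.0171927 = 0.2095361

0.2095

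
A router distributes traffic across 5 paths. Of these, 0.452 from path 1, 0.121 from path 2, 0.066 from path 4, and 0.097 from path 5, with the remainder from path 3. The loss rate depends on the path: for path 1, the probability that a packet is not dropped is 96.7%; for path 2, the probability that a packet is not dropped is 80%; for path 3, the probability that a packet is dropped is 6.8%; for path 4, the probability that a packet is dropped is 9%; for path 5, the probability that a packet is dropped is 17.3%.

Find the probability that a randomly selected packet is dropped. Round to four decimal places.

P(3) = 1 − (0.452 + 0.121 + 0.066 + 0.097) = 0.264.
P(L|1) = 1 − 0.967 = 0.033.
P(L|2) = 1 − 0.8 = 0.2.
P(L) = P(L|1)·P(1) + P(L|2)·P(2) + P(L|3)·P(3) + P(L|4)·P(4) + P(L|5)·P(5)
      = 0.033·0.452 + 0.2·0.121 + 0.068·0.264 + 0.09·0.066 + 0.173·0.097
      = 0.014916 + 0.0242 + 0.017952 + 0.00594 + 0.016781 = 0.079789

P(L) ≈ 0.0798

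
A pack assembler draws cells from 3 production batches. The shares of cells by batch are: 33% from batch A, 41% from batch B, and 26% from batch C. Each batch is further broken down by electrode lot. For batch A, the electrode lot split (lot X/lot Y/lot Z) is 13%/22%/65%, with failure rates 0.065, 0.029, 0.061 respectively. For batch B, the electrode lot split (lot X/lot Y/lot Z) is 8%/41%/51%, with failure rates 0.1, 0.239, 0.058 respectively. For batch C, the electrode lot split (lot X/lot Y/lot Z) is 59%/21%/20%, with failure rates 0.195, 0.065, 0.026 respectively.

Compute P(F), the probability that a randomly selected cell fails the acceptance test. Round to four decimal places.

P(F|A) = 0.13·0.065 + 0.22·0.029 + 0.65·0.061 = 0.00845 + 0.00638 + 0.03965 = 0.05448
P(F|B) = 0.08·0.1 + 0.41·0.239 + 0.51·0.058 = 0.008 + 0.09799 + 0.02958 = 0.13557
P(F|C) = 0.59·0.195 + 0.21·0.065 + 0.2·0.026 = 0.11505 + 0.01365 + 0.0052 = 0.1339
By total probability over the outer partition,
P(F) = 0.33·0.05448 + 0.41·0.13557 + 0.26·0.1339
      = 0.0179784 + 0.0555837 + 0.034814 = 0.1083761

0.1084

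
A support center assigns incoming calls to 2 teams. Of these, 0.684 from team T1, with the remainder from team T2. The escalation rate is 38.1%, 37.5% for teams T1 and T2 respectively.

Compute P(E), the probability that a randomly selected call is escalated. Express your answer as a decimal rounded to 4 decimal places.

0.3791

P(T2) = 1 − (0.684) = 0.316.
Summing over the partition,
P(E) = P(E|T1)·P(T1) + P(E|T2)·P(T2)
      = 0.381·0.684 + 0.375·0.316
      = 0.260604 + 0.1185 = 0.379104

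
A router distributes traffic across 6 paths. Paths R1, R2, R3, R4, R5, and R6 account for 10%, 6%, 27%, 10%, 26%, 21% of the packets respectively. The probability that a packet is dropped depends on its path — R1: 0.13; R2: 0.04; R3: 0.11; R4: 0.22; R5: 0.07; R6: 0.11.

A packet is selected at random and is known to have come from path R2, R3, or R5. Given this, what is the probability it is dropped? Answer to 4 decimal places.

Let S = {R2, R3, R5}.
P(S) = 0.06 + 0.27 + 0.26 = 0.59.
P(L ∩ S) = 0.04·0.06 + 0.11·0.27 + 0.07·0.26 = 0.0024 + 0.0297 + 0.0182 = 0.0503.
P(L | S) = 0.0503 / 0.59 = 0.085254…

0.0853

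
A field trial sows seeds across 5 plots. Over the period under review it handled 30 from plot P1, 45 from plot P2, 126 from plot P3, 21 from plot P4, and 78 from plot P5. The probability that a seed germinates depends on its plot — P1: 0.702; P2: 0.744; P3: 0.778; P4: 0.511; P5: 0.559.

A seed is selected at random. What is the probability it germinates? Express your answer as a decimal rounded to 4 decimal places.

Total: 30 + 45 + 126 + 21 + 78 = 300.
P(P1) = 30/300 = 0.1. P(P2) = 45/300 = 0.15. P(P3) = 126/300 = 0.42. P(P4) = 21/300 = 0.07. P(P5) = 78/300 = 0.26.
By the law of total probability,
P(G) = P(G|P1)·P(P1) + P(G|P2)·P(P2) + P(G|P3)·P(P3) + P(G|P4)·P(P4) + P(G|P5)·P(P5)
      = 0.702·0.1 + 0.744·0.15 + 0.778·0.42 + 0.511·0.07 + 0.559·0.26
      = 0.0702 + 0.1116 + 0.32676 + 0.03577 + 0.14534 = 0.68967

0.6897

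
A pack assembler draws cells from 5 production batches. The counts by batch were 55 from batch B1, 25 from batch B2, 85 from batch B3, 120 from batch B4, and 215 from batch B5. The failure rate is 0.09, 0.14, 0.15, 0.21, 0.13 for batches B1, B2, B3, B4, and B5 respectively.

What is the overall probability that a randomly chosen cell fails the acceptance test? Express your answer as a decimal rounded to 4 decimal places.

Total: 55 + 25 + 85 + 120 + 215 = 500.
P(B1) = 55/500 = 0.11. P(B2) = 25/500 = 0.05. P(B3) = 85/500 = 0.17. P(B4) = 120/500 = 0.24. P(B5) = 215/500 = 0.43.
P(F) = P(F|B1)·P(B1) + P(F|B2)·P(B2) + P(F|B3)·P(B3) + P(F|B4)·P(B4) + P(F|B5)·P(B5)
      = 0.09·0.11 + 0.14·0.05 + 0.15·0.17 + 0.21·0.24 + 0.13·0.43
      = 0.0099 + 0.007 + 0.0255 + 0.0504 + 0.0559 = 0.1487

P(F) ≈ 0.1487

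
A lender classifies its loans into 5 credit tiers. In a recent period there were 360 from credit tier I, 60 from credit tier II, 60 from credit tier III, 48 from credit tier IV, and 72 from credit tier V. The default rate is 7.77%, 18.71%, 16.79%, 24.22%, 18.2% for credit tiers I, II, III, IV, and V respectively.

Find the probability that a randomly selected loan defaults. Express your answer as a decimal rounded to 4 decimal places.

Total: 360 + 60 + 60 + 48 + 72 = 600.
P(I) = 360/600 = 0.6. P(II) = 60/600 = 0.1. P(III) = 60/600 = 0.1. P(IV) = 48/600 = 0.08. P(V) = 72/600 = 0.12.
P(D) = P(D|I)·P(I) + P(D|II)·P(II) + P(D|III)·P(III) + P(D|IV)·P(IV) + P(D|V)·P(V)
      = 0.0777·0.6 + 0.1871·0.1 + 0.1679·0.1 + 0.2422·0.08 + 0.182·0.12
      = 0.04662 + 0.01871 + 0.01679 + 0.019376 + 0.02184 = 0.123336

P(D) ≈ 0.1233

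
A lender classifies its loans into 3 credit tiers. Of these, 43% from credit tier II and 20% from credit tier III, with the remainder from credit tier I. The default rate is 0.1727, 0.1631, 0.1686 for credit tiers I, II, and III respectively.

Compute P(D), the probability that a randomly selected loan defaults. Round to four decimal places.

0.1678

P(I) = 1 − (0.43 + 0.2) = 0.37.
P(D) = P(D|I)·P(I) + P(D|II)·P(II) + P(D|III)·P(III)
      = 0.1727·0.37 + 0.1631·0.43 + 0.1686·0.2
      = 0.063899 + 0.070133 + 0.03372 = 0.167752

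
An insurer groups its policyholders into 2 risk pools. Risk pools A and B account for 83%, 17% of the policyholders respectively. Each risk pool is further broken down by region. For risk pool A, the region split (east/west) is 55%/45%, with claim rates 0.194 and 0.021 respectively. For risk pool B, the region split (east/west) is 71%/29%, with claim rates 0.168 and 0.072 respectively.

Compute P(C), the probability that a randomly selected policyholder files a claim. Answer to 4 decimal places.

P(C|A) = 0.55·0.194 + 0.45·0.021 = 0.1067 + 0.00945 = 0.11615
P(C|B) = 0.71·0.168 + 0.29·0.072 = 0.11928 + 0.02088 = 0.14016
By total probability over the outer partition,
P(C) = 0.83·0.11615 + 0.17·0.14016
      = 0.0964045 + 0.0238272 = 0.1202317

P(C) ≈ 0.1202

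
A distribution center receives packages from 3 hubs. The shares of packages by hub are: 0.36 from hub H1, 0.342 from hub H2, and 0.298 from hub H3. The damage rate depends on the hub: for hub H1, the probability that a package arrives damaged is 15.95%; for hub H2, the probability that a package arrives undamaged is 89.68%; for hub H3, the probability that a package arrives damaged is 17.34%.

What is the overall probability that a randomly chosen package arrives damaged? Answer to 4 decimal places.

P(D|H2) = 1 − 0.8968 = 0.1032.
P(D) = P(D|H1)·P(H1) + P(D|H2)·P(H2) + P(D|H3)·P(H3)
      = 0.1595·0.36 + 0.1032·0.342 + 0.1734·0.298
      = 0.05742 + 0.0352944 + 0.0516732 = 0.1443876

0.1444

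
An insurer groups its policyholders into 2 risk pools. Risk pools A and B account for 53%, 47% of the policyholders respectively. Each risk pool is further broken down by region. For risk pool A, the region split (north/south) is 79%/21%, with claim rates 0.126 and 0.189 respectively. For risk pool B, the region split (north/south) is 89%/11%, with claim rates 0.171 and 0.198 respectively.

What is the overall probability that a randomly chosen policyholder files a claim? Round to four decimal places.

P(C) ≈ 0.1556

P(C|A) = 0.79·0.126 + 0.21·0.189 = 0.09954 + 0.03969 = 0.13923
P(C|B) = 0.89·0.171 + 0.11·0.198 = 0.15219 + 0.02178 = 0.17397
Then overall,
P(C) = 0.53·0.13923 + 0.47·0.17397
      = 0.0737919 + 0.0817659 = 0.1555578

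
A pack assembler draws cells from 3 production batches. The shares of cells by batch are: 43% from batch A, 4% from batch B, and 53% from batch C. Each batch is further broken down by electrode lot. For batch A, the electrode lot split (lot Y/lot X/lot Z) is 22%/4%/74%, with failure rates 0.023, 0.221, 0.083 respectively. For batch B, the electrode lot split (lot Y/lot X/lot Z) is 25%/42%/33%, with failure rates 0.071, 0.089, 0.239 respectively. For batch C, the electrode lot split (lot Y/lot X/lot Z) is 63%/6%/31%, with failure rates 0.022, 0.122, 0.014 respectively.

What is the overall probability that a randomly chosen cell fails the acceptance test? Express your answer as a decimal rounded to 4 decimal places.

0.0513

P(F|A) = 0.22·0.023 + 0.04·0.221 + 0.74·0.083 = 0.00506 + 0.00884 + 0.06142 = 0.07532
P(F|B) = 0.25·0.071 + 0.42·0.089 + 0.33·0.239 = 0.01775 + 0.03738 + 0.07887 = 0.134
P(F|C) = 0.63·0.022 + 0.06·0.122 + 0.31·0.014 = 0.01386 + 0.00732 + 0.00434 = 0.02552
Then overall,
P(F) = 0.43·0.07532 + 0.04·0.134 + 0.53·0.02552
      = 0.0323876 + 0.00536 + 0.0135256 = 0.0512732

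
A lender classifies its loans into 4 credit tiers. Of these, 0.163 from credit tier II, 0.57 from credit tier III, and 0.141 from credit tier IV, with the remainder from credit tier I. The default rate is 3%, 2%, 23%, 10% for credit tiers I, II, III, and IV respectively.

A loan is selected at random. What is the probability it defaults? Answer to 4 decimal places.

P(I) = 1 − (0.163 + 0.57 + 0.141) = 0.126.
Using total probability over the partition,
P(D) = P(D|I)·P(I) + P(D|II)·P(II) + P(D|III)·P(III) + P(D|IV)·P(IV)
      = 0.03·0.126 + 0.02·0.163 + 0.23·0.57 + 0.1·0.141
      = 0.00378 + 0.00326 + 0.1311 + 0.0141 = 0.15224

0.1522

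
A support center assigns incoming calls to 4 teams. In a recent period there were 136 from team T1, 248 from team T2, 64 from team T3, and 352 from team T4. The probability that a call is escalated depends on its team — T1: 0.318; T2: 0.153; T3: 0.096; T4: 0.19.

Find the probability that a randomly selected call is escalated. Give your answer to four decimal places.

Total: 136 + 248 + 64 + 352 = 800.
P(T1) = 136/800 = 0.17. P(T2) = 248/800 = 0.31. P(T3) = 64/800 = 0.08. P(T4) = 352/800 = 0.44.
P(E) = P(E|T1)·P(T1) + P(E|T2)·P(T2) + P(E|T3)·P(T3) + P(E|T4)·P(T4)
      = 0.318·0.17 + 0.153·0.31 + 0.096·0.08 + 0.19·0.44
      = 0.05406 + 0.04743 + 0.00768 + 0.0836 = 0.19277

0.1928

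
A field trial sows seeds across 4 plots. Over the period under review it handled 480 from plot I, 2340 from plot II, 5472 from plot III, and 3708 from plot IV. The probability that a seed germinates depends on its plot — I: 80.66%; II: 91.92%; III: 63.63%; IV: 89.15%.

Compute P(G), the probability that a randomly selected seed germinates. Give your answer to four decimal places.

P(G) ≈ 0.7771

Total: 480 + 2340 + 5472 + 3708 = 12000.
P(I) = 480/12000 = 0.04. P(II) = 2340/12000 = 0.195. P(III) = 5472/12000 = 0.456. P(IV) = 3708/12000 = 0.309.
Summing over the partition,
P(G) = P(G|I)·P(I) + P(G|II)·P(II) + P(G|III)·P(III) + P(G|IV)·P(IV)
      = 0.8066·0.04 + 0.9192·0.195 + 0.6363·0.456 + 0.8915·0.309
      = 0.032264 + 0.179244 + 0.2901528 + 0.2754735 = 0.7771343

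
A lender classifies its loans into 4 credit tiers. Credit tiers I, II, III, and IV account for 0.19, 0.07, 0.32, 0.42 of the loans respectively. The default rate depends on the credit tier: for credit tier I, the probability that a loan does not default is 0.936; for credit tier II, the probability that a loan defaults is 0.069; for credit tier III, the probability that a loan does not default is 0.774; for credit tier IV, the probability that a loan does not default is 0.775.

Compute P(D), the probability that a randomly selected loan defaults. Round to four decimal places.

P(D) ≈ 0.1838

P(D|I) = 1 − 0.936 = 0.064.
P(D|III) = 1 − 0.774 = 0.226.
P(D|IV) = 1 − 0.775 = 0.225.
P(D) = P(D|I)·P(I) + P(D|II)·P(II) + P(D|III)·P(III) + P(D|IV)·P(IV)
      = 0.064·0.19 + 0.069·0.07 + 0.226·0.32 + 0.225·0.42
      = 0.01216 + 0.00483 + 0.07232 + 0.0945 = 0.18381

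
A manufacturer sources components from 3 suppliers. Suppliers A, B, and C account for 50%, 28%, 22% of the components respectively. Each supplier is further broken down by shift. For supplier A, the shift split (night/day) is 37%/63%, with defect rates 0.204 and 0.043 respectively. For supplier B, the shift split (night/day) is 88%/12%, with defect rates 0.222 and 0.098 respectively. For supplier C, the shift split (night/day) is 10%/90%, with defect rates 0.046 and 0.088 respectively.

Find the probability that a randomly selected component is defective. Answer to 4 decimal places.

P(D|A) = 0.37·0.204 + 0.63·0.043 = 0.07548 + 0.02709 = 0.10257
P(D|B) = 0.88·0.222 + 0.12·0.098 = 0.19536 + 0.01176 = 0.20712
P(D|C) = 0.1·0.046 + 0.9·0.088 = 0.0046 + 0.0792 = 0.0838
By total probability over the outer partition,
P(D) = 0.5·0.10257 + 0.28·0.20712 + 0.22·0.0838
      = 0.051285 + 0.0579936 + 0.018436 = 0.1277146

P(D) ≈ 0.1277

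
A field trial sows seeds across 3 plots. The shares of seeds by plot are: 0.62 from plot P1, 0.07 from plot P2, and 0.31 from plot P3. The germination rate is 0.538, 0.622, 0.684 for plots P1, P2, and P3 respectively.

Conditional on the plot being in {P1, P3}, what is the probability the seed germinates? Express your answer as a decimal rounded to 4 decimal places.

P(G|S) ≈ 0.5867

Let S = {P1, P3}.
P(S) = 0.62 + 0.31 = 0.93.
P(G ∩ S) = 0.538·0.62 + 0.684·0.31 = 0.33356 + 0.21204 = 0.5456.
P(G | S) = 0.5456 / 0.93 = 0.586667…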